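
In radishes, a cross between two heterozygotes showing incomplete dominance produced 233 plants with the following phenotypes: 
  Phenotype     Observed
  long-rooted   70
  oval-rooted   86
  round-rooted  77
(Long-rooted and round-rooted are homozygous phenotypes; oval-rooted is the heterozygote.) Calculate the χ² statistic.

16.391

With incomplete dominance, a heterozygote × heterozygote cross gives a 1:2:1 phenotypic ratio.
Under the 1:2:1 hypothesis (Σ ratio = 4, N = 233):
  long-rooted: 233 × 1/4 = 58.25
  oval-rooted: 233 × 2/4 = 116.5
  round-rooted: 233 × 1/4 = 58.25
χ² = Σ (O − E)² / E
  long-rooted: (70 − 58.25)² / 58.25 = 2.3702
  oval-rooted: (86 − 116.5)² / 116.5 = 7.9850
  round-rooted: (77 − 58.25)² / 58.25 = 6.0354
χ² = 2.3702 + 7.9850 + 6.0354 = 16.3906 ≈ 16.391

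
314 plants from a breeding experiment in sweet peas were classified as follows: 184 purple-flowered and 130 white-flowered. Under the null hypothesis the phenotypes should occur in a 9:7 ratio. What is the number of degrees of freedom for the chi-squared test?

1

A goodness-of-fit test with 2 phenotype classes has df = 2 − 1 = 1.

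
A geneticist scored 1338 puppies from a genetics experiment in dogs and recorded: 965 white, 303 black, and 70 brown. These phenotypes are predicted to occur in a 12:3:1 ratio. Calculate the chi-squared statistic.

Expected counts for N = 1338 under a 12:3:1 ratio (total parts = 16):
  white: 1338 × 12/16 = 1003.5
  black: 1338 × 3/16 = 250.875
  brown: 1338 × 1/16 = 83.625
χ² = Σ (O − E)² / E
  white: (965 − 1003.5)² / 1003.5 = 1.4771
  black: (303 − 250.875)² / 250.875 = 10.8302
  brown: (70 − 83.625)² / 83.625 = 2.2199
χ² = 1.4771 + 10.8302 + 2.2199 = 14.5272 ≈ 14.527

14.527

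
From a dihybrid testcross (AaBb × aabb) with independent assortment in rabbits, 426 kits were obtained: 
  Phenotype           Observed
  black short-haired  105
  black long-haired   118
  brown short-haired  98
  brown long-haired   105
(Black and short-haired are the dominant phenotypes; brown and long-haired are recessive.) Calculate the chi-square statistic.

1.962

A dihybrid testcross with independent assortment gives a 1:1:1:1 ratio.
Expected counts for N = 426 under a 1:1:1:1 ratio (total parts = 4):
  black short-haired: 426 × 1/4 = 106.5
  black long-haired: 426 × 1/4 = 106.5
  brown short-haired: 426 × 1/4 = 106.5
  brown long-haired: 426 × 1/4 = 106.5
χ² = Σ (O − E)² / E
  black short-haired: (105 − 106.5)² / 106.5 = 0.0211
  black long-haired: (118 − 106.5)² / 106.5 = 1.2418
  brown short-haired: (98 − 106.5)² / 106.5 = 0.6784
  brown long-haired: (105 − 106.5)² / 106.5 = 0.0211
χ² = 0.0211 + 1.2418 + 0.6784 + 0.0211 = 1.9624 ≈ 1.962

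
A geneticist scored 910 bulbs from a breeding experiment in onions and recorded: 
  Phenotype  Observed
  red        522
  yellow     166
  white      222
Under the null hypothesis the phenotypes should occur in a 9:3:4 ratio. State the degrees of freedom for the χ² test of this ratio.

A goodness-of-fit test with 3 phenotype classes has df = 3 − 1 = 2.

2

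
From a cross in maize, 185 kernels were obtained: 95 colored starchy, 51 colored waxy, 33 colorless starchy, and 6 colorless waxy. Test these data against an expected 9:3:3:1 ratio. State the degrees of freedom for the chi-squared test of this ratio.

3

A goodness-of-fit test with 4 phenotype classes has df = 4 − 1 = 3.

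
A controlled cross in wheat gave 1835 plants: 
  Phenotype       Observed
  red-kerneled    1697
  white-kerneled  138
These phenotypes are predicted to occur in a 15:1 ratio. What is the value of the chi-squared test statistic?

5.055

Total ratio parts = 16. Expected numbers out of 1835:
  red-kerneled: 1835 × 15/16 = 1720.3125
  white-kerneled: 1835 × 1/16 = 114.6875
χ² = Σ (O − E)² / E
  red-kerneled: (1697 − 1720.3125)² / 1720.3125 = 0.3159
  white-kerneled: (138 − 114.6875)² / 114.6875 = 4.7387
χ² = 0.3159 + 4.7387 = 5.0546 ≈ 5.055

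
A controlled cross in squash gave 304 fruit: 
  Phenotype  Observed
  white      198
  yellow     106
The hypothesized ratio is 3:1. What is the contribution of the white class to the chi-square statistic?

3.947

The 3:1 ratio has 4 parts, so with N = 304 the expected counts are:
  white: 304 × 3/4 = 228
  yellow: 304 × 1/4 = 76
Contribution of white: (198 − 228)² / 228 = 3.9474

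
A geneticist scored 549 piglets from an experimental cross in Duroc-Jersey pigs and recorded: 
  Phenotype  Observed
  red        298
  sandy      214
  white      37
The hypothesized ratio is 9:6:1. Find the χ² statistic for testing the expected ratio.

The 9:6:1 ratio has 16 parts, so with N = 549 the expected counts are:
  red: 549 × 9/16 = 308.8125
  sandy: 549 × 6/16 = 205.875
  white: 549 × 1/16 = 34.3125
χ² = Σ (O − E)² / E
  red: (298 − 308.8125)² / 308.8125 = 0.3786
  sandy: (214 − 205.875)² / 205.875 = 0.3207
  white: (37 − 34.3125)² / 34.3125 = 0.2105
χ² = 0.3786 + 0.3207 + 0.2105 = 0.9098 ≈ 0.910

0.910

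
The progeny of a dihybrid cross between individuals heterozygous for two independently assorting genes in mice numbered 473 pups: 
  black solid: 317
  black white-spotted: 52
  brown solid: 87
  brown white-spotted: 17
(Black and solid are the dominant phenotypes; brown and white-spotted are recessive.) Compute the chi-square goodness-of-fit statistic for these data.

A dihybrid F₂ with independent assortment and complete dominance at both loci gives a 9:3:3:1 phenotypic ratio.
Expected counts for N = 473 under a 9:3:3:1 ratio (total parts = 16):
  black solid: 473 × 9/16 = 266.0625
  black white-spotted: 473 × 3/16 = 88.6875
  brown solid: 473 × 3/16 = 88.6875
  brown white-spotted: 473 × 1/16 = 29.5625
χ² = Σ (O − E)² / E
  black solid: (317 − 266.0625)² / 266.0625 = 9.7520
  black white-spotted: (52 − 88.6875)² / 88.6875 = 15.1766
  brown solid: (87 − 88.6875)² / 88.6875 = 0.0321
  brown white-spotted: (17 − 29.5625)² / 29.5625 = 5.3384
χ² = 9.7520 + 15.1766 + 0.0321 + 5.3384 = 30.2991 ≈ 30.299

30.299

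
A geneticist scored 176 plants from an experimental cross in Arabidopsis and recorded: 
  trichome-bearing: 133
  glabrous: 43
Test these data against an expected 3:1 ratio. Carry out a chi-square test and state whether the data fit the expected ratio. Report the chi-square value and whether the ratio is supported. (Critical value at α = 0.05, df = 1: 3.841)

0.030; consistent

Under the 3:1 hypothesis (Σ ratio = 4, N = 176):
  trichome-bearing: 176 × 3/4 = 132
  glabrous: 176 × 1/4 = 44
χ² = Σ (O − E)² / E
  trichome-bearing: (133 − 132)² / 132 = 0.0076
  glabrous: (43 − 44)² / 44 = 0.0227
χ² = 0.0076 + 0.0227 = 0.0303 ≈ 0.030
Degrees of freedom = 2 − 1 = 1; critical value at α = 0.05 is 3.841.
Since 0.030 < 3.841, we fail to reject the null hypothesis — the data are consistent with the 3:1 ratio.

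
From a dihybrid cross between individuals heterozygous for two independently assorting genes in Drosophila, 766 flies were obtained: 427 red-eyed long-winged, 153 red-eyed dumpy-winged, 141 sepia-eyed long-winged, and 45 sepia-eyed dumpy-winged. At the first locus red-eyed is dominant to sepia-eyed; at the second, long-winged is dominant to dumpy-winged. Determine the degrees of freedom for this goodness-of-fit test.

3

A dihybrid F₂ with independent assortment and complete dominance at both loci gives a 9:3:3:1 phenotypic ratio.
A goodness-of-fit test with 4 phenotype classes has df = 4 − 1 = 3.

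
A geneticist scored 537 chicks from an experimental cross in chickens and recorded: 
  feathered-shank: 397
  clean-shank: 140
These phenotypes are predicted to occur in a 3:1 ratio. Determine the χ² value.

Total ratio parts = 4. Expected numbers out of 537:
  feathered-shank: 537 × 3/4 = 402.75
  clean-shank: 537 × 1/4 = 134.25
χ² = Σ (O − E)² / E
  feathered-shank: (397 − 402.75)² / 402.75 = 0.0821
  clean-shank: (140 − 134.25)² / 134.25 = 0.2463
χ² = 0.0821 + 0.2463 = 0.3284 ≈ 0.328

0.328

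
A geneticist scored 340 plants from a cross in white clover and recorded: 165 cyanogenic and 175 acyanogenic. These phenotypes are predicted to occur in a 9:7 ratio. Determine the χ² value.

The 9:7 ratio has 16 parts, so with N = 340 the expected counts are:
  cyanogenic: 340 × 9/16 = 191.25
  acyanogenic: 340 × 7/16 = 148.75
χ² = Σ (O − E)² / E
  cyanogenic: (165 − 191.25)² / 191.25 = 3.6029
  acyanogenic: (175 − 148.75)² / 148.75 = 4.6324
χ² = 3.6029 + 4.6324 = 8.2353 ≈ 8.235

8.235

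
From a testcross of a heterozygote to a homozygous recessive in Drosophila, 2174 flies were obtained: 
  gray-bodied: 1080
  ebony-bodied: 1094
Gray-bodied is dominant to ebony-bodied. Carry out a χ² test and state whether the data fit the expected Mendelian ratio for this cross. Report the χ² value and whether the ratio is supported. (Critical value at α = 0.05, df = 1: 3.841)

0.090; consistent

A testcross of a heterozygote (Aa × aa) gives a 1:1 phenotypic ratio.
The 1:1 ratio has 2 parts, so with N = 2174 the expected counts are:
  gray-bodied: 2174 × 1/2 = 1087
  ebony-bodied: 2174 × 1/2 = 1087
χ² = Σ (O − E)² / E
  gray-bodied: (1080 − 1087)² / 1087 = 0.0451
  ebony-bodied: (1094 − 1087)² / 1087 = 0.0451
χ² = 0.0451 + 0.0451 = 0.0902 ≈ 0.090
Degrees of freedom = 2 − 1 = 1; critical value at α = 0.05 is 3.841.
Since 0.090 < 3.841, we fail to reject the null hypothesis — the data are consistent with the 1:1 ratio.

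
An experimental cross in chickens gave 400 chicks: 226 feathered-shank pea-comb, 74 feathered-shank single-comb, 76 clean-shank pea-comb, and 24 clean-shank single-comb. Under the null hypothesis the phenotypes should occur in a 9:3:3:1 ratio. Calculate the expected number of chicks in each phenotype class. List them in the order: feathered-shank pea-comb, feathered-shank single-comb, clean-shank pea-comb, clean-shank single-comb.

Total ratio parts = 16. Expected numbers out of 400:
  feathered-shank pea-comb: 400 × 9/16 = 225
  feathered-shank single-comb: 400 × 3/16 = 75
  clean-shank pea-comb: 400 × 3/16 = 75
  clean-shank single-comb: 400 × 1/16 = 25

225, 75, 75, 25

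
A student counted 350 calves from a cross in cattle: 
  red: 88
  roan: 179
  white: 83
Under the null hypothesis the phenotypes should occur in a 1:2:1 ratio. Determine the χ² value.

Under the 1:2:1 hypothesis (Σ ratio = 4, N = 350):
  red: 350 × 1/4 = 87.5
  roan: 350 × 2/4 = 175
  white: 350 × 1/4 = 87.5
χ² = Σ (O − E)² / E
  red: (88 − 87.5)² / 87.5 = 0.0029
  roan: (179 − 175)² / 175 = 0.0914
  white: (83 − 87.5)² / 87.5 = 0.2314
χ² = 0.0029 + 0.0914 + 0.2314 = 0.3257 ≈ 0.326

0.326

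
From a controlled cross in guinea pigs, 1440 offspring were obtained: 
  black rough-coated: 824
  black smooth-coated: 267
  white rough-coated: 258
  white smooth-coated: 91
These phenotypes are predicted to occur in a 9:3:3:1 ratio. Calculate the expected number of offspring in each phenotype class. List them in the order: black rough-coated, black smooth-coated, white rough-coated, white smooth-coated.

810, 270, 270, 90

The 9:3:3:1 ratio has 16 parts, so with N = 1440 the expected counts are:
  black rough-coated: 1440 × 9/16 = 810
  black smooth-coated: 1440 × 3/16 = 270
  white rough-coated: 1440 × 3/16 = 270
  white smooth-coated: 1440 × 1/16 = 90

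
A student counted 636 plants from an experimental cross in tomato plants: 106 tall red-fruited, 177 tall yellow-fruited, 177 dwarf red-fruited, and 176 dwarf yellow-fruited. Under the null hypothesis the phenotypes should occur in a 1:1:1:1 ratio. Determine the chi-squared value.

The 1:1:1:1 ratio has 4 parts, so with N = 636 the expected counts are:
  tall red-fruited: 636 × 1/4 = 159
  tall yellow-fruited: 636 × 1/4 = 159
  dwarf red-fruited: 636 × 1/4 = 159
  dwarf yellow-fruited: 636 × 1/4 = 159
χ² = Σ (O − E)² / E
  tall red-fruited: (106 − 159)² / 159 = 17.6667
  tall yellow-fruited: (177 − 159)² / 159 = 2.0377
  dwarf red-fruited: (177 − 159)² / 159 = 2.0377
  dwarf yellow-fruited: (176 − 159)² / 159 = 1.8176
χ² = 17.6667 + 2.0377 + 2.0377 + 1.8176 = 23.5597 ≈ 23.560

23.560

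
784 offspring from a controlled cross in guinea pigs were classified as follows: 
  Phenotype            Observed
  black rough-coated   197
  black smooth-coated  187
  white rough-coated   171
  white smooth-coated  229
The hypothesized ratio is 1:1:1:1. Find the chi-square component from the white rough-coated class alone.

3.189

Total ratio parts = 4. Expected numbers out of 784:
  black rough-coated: 784 × 1/4 = 196
  black smooth-coated: 784 × 1/4 = 196
  white rough-coated: 784 × 1/4 = 196
  white smooth-coated: 784 × 1/4 = 196
Contribution of white rough-coated: (171 − 196)² / 196 = 3.1888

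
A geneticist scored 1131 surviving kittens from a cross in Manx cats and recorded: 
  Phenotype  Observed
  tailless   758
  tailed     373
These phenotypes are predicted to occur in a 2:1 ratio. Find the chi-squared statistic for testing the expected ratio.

0.064

The 2:1 ratio has 3 parts, so with N = 1131 the expected counts are:
  tailless: 1131 × 2/3 = 754
  tailed: 1131 × 1/3 = 377
χ² = Σ (O − E)² / E
  tailless: (758 − 754)² / 754 = 0.0212
  tailed: (373 − 377)² / 377 = 0.0424
χ² = 0.0212 + 0.0424 = 0.0636 ≈ 0.064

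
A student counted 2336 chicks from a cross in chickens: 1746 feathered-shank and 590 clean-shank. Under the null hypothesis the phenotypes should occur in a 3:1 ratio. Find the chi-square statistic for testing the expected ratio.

0.082

The 3:1 ratio has 4 parts, so with N = 2336 the expected counts are:
  feathered-shank: 2336 × 3/4 = 1752
  clean-shank: 2336 × 1/4 = 584
χ² = Σ (O − E)² / E
  feathered-shank: (1746 − 1752)² / 1752 = 0.0205
  clean-shank: (590 − 584)² / 584 = 0.0616
χ² = 0.0205 + 0.0616 = 0.0821 ≈ 0.082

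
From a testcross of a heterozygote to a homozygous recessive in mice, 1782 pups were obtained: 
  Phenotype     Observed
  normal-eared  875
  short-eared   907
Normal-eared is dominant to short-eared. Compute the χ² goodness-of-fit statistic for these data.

0.575

A testcross of a heterozygote (Aa × aa) gives a 1:1 phenotypic ratio.
The 1:1 ratio has 2 parts, so with N = 1782 the expected counts are:
  normal-eared: 1782 × 1/2 = 891
  short-eared: 1782 × 1/2 = 891
χ² = Σ (O − E)² / E
  normal-eared: (875 − 891)² / 891 = 0.2873
  short-eared: (907 − 891)² / 891 = 0.2873
χ² = 0.2873 + 0.2873 = 0.5746 ≈ 0.575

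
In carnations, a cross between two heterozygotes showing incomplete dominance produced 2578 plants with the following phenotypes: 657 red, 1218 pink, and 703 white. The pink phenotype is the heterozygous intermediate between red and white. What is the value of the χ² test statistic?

9.463

With incomplete dominance, a heterozygote × heterozygote cross gives a 1:2:1 phenotypic ratio.
Expected counts for N = 2578 under a 1:2:1 ratio (total parts = 4):
  red: 2578 × 1/4 = 644.5
  pink: 2578 × 2/4 = 1289
  white: 2578 × 1/4 = 644.5
χ² = Σ (O − E)² / E
  red: (657 − 644.5)² / 644.5 = 0.2424
  pink: (1218 − 1289)² / 1289 = 3.9108
  white: (703 − 644.5)² / 644.5 = 5.3099
χ² = 0.2424 + 3.9108 + 5.3099 = 9.4631 ≈ 9.463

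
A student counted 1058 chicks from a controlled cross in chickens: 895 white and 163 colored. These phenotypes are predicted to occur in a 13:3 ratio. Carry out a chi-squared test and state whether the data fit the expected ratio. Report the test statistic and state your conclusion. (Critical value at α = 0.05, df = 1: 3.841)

The 13:3 ratio has 16 parts, so with N = 1058 the expected counts are:
  white: 1058 × 13/16 = 859.625
  colored: 1058 × 3/16 = 198.375
χ² = Σ (O − E)² / E
  white: (895 − 859.625)² / 859.625 = 1.4557
  colored: (163 − 198.375)² / 198.375 = 6.3082
χ² = 1.4557 + 6.3082 = 7.7639 ≈ 7.764
Degrees of freedom = 2 − 1 = 1; critical value at α = 0.05 is 3.841.
Since 7.764 > 3.841, we reject the null hypothesis — the data do not fit the 13:3 ratio.

7.764; not consistent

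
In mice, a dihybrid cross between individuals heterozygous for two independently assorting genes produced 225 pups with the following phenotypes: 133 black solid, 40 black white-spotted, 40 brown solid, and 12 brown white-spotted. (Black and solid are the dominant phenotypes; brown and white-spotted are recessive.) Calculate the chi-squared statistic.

A dihybrid F₂ with independent assortment and complete dominance at both loci gives a 9:3:3:1 phenotypic ratio.
Expected counts for N = 225 under a 9:3:3:1 ratio (total parts = 16):
  black solid: 225 × 9/16 = 126.5625
  black white-spotted: 225 × 3/16 = 42.1875
  brown solid: 225 × 3/16 = 42.1875
  brown white-spotted: 225 × 1/16 = 14.0625
χ² = Σ (O − E)² / E
  black solid: (133 − 126.5625)² / 126.5625 = 0.3274
  black white-spotted: (40 − 42.1875)² / 42.1875 = 0.1134
  brown solid: (40 − 42.1875)² / 42.1875 = 0.1134
  brown white-spotted: (12 − 14.0625)² / 14.0625 = 0.3025
χ² = 0.3274 + 0.1134 + 0.1134 + 0.3025 = 0.8567 ≈ 0.857

0.857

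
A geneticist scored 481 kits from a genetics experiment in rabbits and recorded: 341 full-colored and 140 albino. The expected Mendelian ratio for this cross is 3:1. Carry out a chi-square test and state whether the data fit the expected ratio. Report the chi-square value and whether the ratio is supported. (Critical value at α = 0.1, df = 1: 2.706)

Total ratio parts = 4. Expected numbers out of 481:
  full-colored: 481 × 3/4 = 360.75
  albino: 481 × 1/4 = 120.25
χ² = Σ (O − E)² / E
  full-colored: (341 − 360.75)² / 360.75 = 1.0813
  albino: (140 − 120.25)² / 120.25 = 3.2438
χ² = 1.0813 + 3.2438 = 4.3251 ≈ 4.325
Degrees of freedom = 2 − 1 = 1; critical value at α = 0.1 is 2.706.
Since 4.325 > 2.706, we reject the null hypothesis — the data do not fit the 3:1 ratio.

4.325; not consistent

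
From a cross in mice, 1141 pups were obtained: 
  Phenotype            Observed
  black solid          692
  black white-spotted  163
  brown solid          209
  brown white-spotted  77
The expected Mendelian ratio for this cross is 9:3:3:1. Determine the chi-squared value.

16.620

The 9:3:3:1 ratio has 16 parts, so with N = 1141 the expected counts are:
  black solid: 1141 × 9/16 = 641.8125
  black white-spotted: 1141 × 3/16 = 213.9375
  brown solid: 1141 × 3/16 = 213.9375
  brown white-spotted: 1141 × 1/16 = 71.3125
χ² = Σ (O − E)² / E
  black solid: (692 − 641.8125)² / 641.8125 = 3.9245
  black white-spotted: (163 − 213.9375)² / 213.9375 = 12.1280
  brown solid: (209 − 213.9375)² / 213.9375 = 0.1140
  brown white-spotted: (77 − 71.3125)² / 71.3125 = 0.4536
χ² = 3.9245 + 12.1280 + 0.1140 + 0.4536 = 16.6201 ≈ 16.620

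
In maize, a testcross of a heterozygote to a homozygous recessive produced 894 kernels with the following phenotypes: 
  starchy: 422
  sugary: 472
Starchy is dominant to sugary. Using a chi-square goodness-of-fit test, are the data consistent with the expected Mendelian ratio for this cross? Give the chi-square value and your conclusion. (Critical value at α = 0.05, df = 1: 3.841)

A testcross of a heterozygote (Aa × aa) gives a 1:1 phenotypic ratio.
Under the 1:1 hypothesis (Σ ratio = 2, N = 894):
  starchy: 894 × 1/2 = 447
  sugary: 894 × 1/2 = 447
χ² = Σ (O − E)² / E
  starchy: (422 − 447)² / 447 = 1.3982
  sugary: (472 − 447)² / 447 = 1.3982
χ² = 1.3982 + 1.3982 = 2.7964 ≈ 2.796
Degrees of freedom = 2 − 1 = 1; critical value at α = 0.05 is 3.841.
Since 2.796 < 3.841, we fail to reject the null hypothesis — the data are consistent with the 1:1 ratio.

2.796; consistent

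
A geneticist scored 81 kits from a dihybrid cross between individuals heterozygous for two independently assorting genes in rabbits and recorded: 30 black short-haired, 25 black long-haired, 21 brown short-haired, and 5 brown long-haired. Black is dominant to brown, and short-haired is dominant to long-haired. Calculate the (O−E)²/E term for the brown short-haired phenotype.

A dihybrid F₂ with independent assortment and complete dominance at both loci gives a 9:3:3:1 phenotypic ratio.
Expected counts for N = 81 under a 9:3:3:1 ratio (total parts = 16):
  black short-haired: 81 × 9/16 = 45.5625
  black long-haired: 81 × 3/16 = 15.1875
  brown short-haired: 81 × 3/16 = 15.1875
  brown long-haired: 81 × 1/16 = 5.0625
Contribution of brown short-haired: (21 − 15.1875)² / 15.1875 = 2.2245

2.225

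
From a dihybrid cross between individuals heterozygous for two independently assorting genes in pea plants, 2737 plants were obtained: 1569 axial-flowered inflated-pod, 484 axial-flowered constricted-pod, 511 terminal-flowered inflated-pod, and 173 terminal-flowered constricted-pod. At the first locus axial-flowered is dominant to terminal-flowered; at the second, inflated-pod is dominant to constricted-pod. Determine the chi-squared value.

2.254

A dihybrid F₂ with independent assortment and complete dominance at both loci gives a 9:3:3:1 phenotypic ratio.
Expected counts for N = 2737 under a 9:3:3:1 ratio (total parts = 16):
  axial-flowered inflated-pod: 2737 × 9/16 = 1539.5625
  axial-flowered constricted-pod: 2737 × 3/16 = 513.1875
  terminal-flowered inflated-pod: 2737 × 3/16 = 513.1875
  terminal-flowered constricted-pod: 2737 × 1/16 = 171.0625
χ² = Σ (O − E)² / E
  axial-flowered inflated-pod: (1569 − 1539.5625)² / 1539.5625 = 0.5629
  axial-flowered constricted-pod: (484 − 513.1875)² / 513.1875 = 1.6600
  terminal-flowered inflated-pod: (511 − 513.1875)² / 513.1875 = 0.0093
  terminal-flowered constricted-pod: (173 − 171.0625)² / 171.0625 = 0.0219
χ² = 0.5629 + 1.6600 + 0.0093 + 0.0219 = 2.2541 ≈ 2.254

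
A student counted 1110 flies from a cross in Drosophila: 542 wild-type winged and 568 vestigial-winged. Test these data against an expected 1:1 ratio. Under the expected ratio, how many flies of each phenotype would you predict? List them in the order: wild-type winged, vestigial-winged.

555, 555

Under the 1:1 hypothesis (Σ ratio = 2, N = 1110):
  wild-type winged: 1110 × 1/2 = 555
  vestigial-winged: 1110 × 1/2 = 555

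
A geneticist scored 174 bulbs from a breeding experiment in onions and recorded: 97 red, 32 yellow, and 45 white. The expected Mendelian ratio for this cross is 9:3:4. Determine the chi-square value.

The 9:3:4 ratio has 16 parts, so with N = 174 the expected counts are:
  red: 174 × 9/16 = 97.875
  yellow: 174 × 3/16 = 32.625
  white: 174 × 4/16 = 43.5
χ² = Σ (O − E)² / E
  red: (97 − 97.875)² / 97.875 = 0.0078
  yellow: (32 − 32.625)² / 32.625 = 0.0120
  white: (45 − 43.5)² / 43.5 = 0.0517
χ² = 0.0078 + 0.0120 + 0.0517 = 0.0715 ≈ 0.072

0.072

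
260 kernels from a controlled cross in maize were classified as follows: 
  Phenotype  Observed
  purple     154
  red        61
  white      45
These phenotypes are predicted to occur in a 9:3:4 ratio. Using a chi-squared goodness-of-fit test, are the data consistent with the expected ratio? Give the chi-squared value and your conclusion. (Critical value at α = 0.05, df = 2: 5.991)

Expected counts for N = 260 under a 9:3:4 ratio (total parts = 16):
  purple: 260 × 9/16 = 146.25
  red: 260 × 3/16 = 48.75
  white: 260 × 4/16 = 65
χ² = Σ (O − E)² / E
  purple: (154 − 146.25)² / 146.25 = 0.4107
  red: (61 − 48.75)² / 48.75 = 3.0782
  white: (45 − 65)² / 65 = 6.1538
χ² = 0.4107 + 3.0782 + 6.1538 = 9.6427 ≈ 9.643
Degrees of freedom = 3 − 1 = 2; critical value at α = 0.05 is 5.991.
Since 9.643 > 5.991, we reject the null hypothesis — the data do not fit the 9:3:4 ratio.

9.643; not consistent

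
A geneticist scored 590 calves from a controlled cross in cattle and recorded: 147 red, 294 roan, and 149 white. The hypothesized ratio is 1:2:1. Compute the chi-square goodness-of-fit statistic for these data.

0.020

Under the 1:2:1 hypothesis (Σ ratio = 4, N = 590):
  red: 590 × 1/4 = 147.5
  roan: 590 × 2/4 = 295
  white: 590 × 1/4 = 147.5
χ² = Σ (O − E)² / E
  red: (147 − 147.5)² / 147.5 = 0.0017
  roan: (294 − 295)² / 295 = 0.0034
  white: (149 − 147.5)² / 147.5 = 0.0153
χ² = 0.0017 + 0.0034 + 0.0153 = 0.0204 ≈ 0.020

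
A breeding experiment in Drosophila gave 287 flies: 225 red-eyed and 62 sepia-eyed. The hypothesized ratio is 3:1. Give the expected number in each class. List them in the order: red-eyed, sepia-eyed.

The 3:1 ratio has 4 parts, so with N = 287 the expected counts are:
  red-eyed: 287 × 3/4 = 215.25
  sepia-eyed: 287 × 1/4 = 71.75

215.25, 71.75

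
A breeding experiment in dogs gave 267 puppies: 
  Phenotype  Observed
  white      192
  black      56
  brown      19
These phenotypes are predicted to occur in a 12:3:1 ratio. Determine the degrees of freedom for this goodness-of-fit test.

2

A goodness-of-fit test with 3 phenotype classes has df = 3 − 1 = 2.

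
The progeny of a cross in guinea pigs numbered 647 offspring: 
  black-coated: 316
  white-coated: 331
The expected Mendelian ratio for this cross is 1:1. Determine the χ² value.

0.348

Total ratio parts = 2. Expected numbers out of 647:
  black-coated: 647 × 1/2 = 323.5
  white-coated: 647 × 1/2 = 323.5
χ² = Σ (O − E)² / E
  black-coated: (316 − 323.5)² / 323.5 = 0.1739
  white-coated: (331 − 323.5)² / 323.5 = 0.1739
χ² = 0.1739 + 0.1739 = 0.3478 ≈ 0.348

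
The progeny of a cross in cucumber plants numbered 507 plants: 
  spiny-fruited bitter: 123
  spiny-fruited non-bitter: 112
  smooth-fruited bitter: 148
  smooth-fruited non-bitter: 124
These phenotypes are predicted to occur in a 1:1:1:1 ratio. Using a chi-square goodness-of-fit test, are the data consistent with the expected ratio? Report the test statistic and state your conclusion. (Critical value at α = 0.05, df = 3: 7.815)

5.450; consistent

The 1:1:1:1 ratio has 4 parts, so with N = 507 the expected counts are:
  spiny-fruited bitter: 507 × 1/4 = 126.75
  spiny-fruited non-bitter: 507 × 1/4 = 126.75
  smooth-fruited bitter: 507 × 1/4 = 126.75
  smooth-fruited non-bitter: 507 × 1/4 = 126.75
χ² = Σ (O − E)² / E
  spiny-fruited bitter: (123 − 126.75)² / 126.75 = 0.1109
  spiny-fruited non-bitter: (112 − 126.75)² / 126.75 = 1.7165
  smooth-fruited bitter: (148 − 126.75)² / 126.75 = 3.5626
  smooth-fruited non-bitter: (124 − 126.75)² / 126.75 = 0.0597
χ² = 0.1109 + 1.7165 + 3.5626 + 0.0597 = 5.4497 ≈ 5.450
Degrees of freedom = 4 − 1 = 3; critical value at α = 0.05 is 7.815.
Since 5.450 < 7.815, we fail to reject the null hypothesis — the data are consistent with the 1:1:1:1 ratio.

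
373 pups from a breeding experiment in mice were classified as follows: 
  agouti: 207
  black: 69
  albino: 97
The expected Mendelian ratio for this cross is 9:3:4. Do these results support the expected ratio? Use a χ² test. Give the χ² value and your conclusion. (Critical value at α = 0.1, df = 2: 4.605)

The 9:3:4 ratio has 16 parts, so with N = 373 the expected counts are:
  agouti: 373 × 9/16 = 209.8125
  black: 373 × 3/16 = 69.9375
  albino: 373 × 4/16 = 93.25
χ² = Σ (O − E)² / E
  agouti: (207 − 209.8125)² / 209.8125 = 0.0377
  black: (69 − 69.9375)² / 69.9375 = 0.0126
  albino: (97 − 93.25)² / 93.25 = 0.1508
χ² = 0.0377 + 0.0126 + 0.1508 = 0.2011 ≈ 0.201
Degrees of freedom = 3 − 1 = 2; critical value at α = 0.1 is 4.605.
Since 0.201 < 4.605, we fail to reject the null hypothesis — the data are consistent with the 9:3:4 ratio.

0.201; consistent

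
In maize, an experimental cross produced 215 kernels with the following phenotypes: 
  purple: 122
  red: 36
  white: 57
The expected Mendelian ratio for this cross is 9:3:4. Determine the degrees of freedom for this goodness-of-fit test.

A goodness-of-fit test with 3 phenotype classes has df = 3 − 1 = 2.

2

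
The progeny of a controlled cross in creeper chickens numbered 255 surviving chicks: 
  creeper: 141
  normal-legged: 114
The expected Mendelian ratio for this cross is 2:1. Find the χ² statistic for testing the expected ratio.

The 2:1 ratio has 3 parts, so with N = 255 the expected counts are:
  creeper: 255 × 2/3 = 170
  normal-legged: 255 × 1/3 = 85
χ² = Σ (O − E)² / E
  creeper: (141 − 170)² / 170 = 4.9471
  normal-legged: (114 − 85)² / 85 = 9.8941
χ² = 4.9471 + 9.8941 = 14.8412 ≈ 14.841

14.841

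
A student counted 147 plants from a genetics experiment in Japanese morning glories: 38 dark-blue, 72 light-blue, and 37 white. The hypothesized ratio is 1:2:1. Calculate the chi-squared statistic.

Under the 1:2:1 hypothesis (Σ ratio = 4, N = 147):
  dark-blue: 147 × 1/4 = 36.75
  light-blue: 147 × 2/4 = 73.5
  white: 147 × 1/4 = 36.75
χ² = Σ (O − E)² / E
  dark-blue: (38 − 36.75)² / 36.75 = 0.0425
  light-blue: (72 − 73.5)² / 73.5 = 0.0306
  white: (37 − 36.75)² / 36.75 = 0.0017
χ² = 0.0425 + 0.0306 + 0.0017 = 0.0748 ≈ 0.075

0.075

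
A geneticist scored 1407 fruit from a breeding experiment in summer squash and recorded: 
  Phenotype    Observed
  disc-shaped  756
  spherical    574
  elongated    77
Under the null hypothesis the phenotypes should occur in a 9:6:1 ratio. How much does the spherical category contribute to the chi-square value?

4.076

Expected counts for N = 1407 under a 9:6:1 ratio (total parts = 16):
  disc-shaped: 1407 × 9/16 = 791.4375
  spherical: 1407 × 6/16 = 527.625
  elongated: 1407 × 1/16 = 87.9375
Contribution of spherical: (574 − 527.625)² / 527.625 = 4.0761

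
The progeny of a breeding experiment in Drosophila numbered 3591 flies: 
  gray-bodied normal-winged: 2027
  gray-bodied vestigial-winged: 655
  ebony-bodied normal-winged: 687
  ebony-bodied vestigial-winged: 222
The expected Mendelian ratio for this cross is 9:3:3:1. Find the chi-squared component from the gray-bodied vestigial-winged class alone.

0.498

Under the 9:3:3:1 hypothesis (Σ ratio = 16, N = 3591):
  gray-bodied normal-winged: 3591 × 9/16 = 2019.9375
  gray-bodied vestigial-winged: 3591 × 3/16 = 673.3125
  ebony-bodied normal-winged: 3591 × 3/16 = 673.3125
  ebony-bodied vestigial-winged: 3591 × 1/16 = 224.4375
Contribution of gray-bodied vestigial-winged: (655 − 673.3125)² / 673.3125 = 0.4981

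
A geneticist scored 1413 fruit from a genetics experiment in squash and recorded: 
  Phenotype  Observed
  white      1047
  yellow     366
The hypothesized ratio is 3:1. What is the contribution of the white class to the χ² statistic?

Total ratio parts = 4. Expected numbers out of 1413:
  white: 1413 × 3/4 = 1059.75
  yellow: 1413 × 1/4 = 353.25
Contribution of white: (1047 − 1059.75)² / 1059.75 = 0.1534

0.153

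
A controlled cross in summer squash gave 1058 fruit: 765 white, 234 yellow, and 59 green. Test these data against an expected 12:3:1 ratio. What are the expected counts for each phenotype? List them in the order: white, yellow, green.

Total ratio parts = 16. Expected numbers out of 1058:
  white: 1058 × 12/16 = 793.5
  yellow: 1058 × 3/16 = 198.375
  green: 1058 × 1/16 = 66.125

793.5, 198.375, 66.125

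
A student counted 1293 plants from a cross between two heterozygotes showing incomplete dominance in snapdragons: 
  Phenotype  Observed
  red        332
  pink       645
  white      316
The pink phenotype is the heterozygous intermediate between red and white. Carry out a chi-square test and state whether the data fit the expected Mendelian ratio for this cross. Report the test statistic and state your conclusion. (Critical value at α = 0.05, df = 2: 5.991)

0.403; consistent

With incomplete dominance, a heterozygote × heterozygote cross gives a 1:2:1 phenotypic ratio.
Under the 1:2:1 hypothesis (Σ ratio = 4, N = 1293):
  red: 1293 × 1/4 = 323.25
  pink: 1293 × 2/4 = 646.5
  white: 1293 × 1/4 = 323.25
χ² = Σ (O − E)² / E
  red: (332 − 323.25)² / 323.25 = 0.2369
  pink: (645 − 646.5)² / 646.5 = 0.0035
  white: (316 − 323.25)² / 323.25 = 0.1626
χ² = 0.2369 + 0.0035 + 0.1626 = 0.403
Degrees of freedom = 3 − 1 = 2; critical value at α = 0.05 is 5.991.
Since 0.403 < 5.991, we fail to reject the null hypothesis — the data are consistent with the 1:2:1 ratio.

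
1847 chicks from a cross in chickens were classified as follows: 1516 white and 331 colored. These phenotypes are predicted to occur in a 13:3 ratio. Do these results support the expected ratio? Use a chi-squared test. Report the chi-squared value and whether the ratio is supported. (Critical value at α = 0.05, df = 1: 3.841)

The 13:3 ratio has 16 parts, so with N = 1847 the expected counts are:
  white: 1847 × 13/16 = 1500.6875
  colored: 1847 × 3/16 = 346.3125
χ² = Σ (O − E)² / E
  white: (1516 − 1500.6875)² / 1500.6875 = 0.1562
  colored: (331 − 346.3125)² / 346.3125 = 0.6771
χ² = 0.1562 + 0.6771 = 0.8333 ≈ 0.833
Degrees of freedom = 2 − 1 = 1; critical value at α = 0.05 is 3.841.
Since 0.833 < 3.841, we fail to reject the null hypothesis — the data are consistent with the 13:3 ratio.

0.833; consistent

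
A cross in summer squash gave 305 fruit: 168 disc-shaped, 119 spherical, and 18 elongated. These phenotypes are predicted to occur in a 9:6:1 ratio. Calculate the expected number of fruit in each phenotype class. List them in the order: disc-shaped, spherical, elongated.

Under the 9:6:1 hypothesis (Σ ratio = 16, N = 305):
  disc-shaped: 305 × 9/16 = 171.5625
  spherical: 305 × 6/16 = 114.375
  elongated: 305 × 1/16 = 19.0625

171.5625, 114.375, 19.0625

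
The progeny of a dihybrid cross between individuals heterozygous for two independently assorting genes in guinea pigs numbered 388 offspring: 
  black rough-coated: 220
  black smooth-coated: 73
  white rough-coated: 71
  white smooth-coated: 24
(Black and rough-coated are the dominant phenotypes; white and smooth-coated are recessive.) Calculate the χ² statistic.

A dihybrid F₂ with independent assortment and complete dominance at both loci gives a 9:3:3:1 phenotypic ratio.
Expected counts for N = 388 under a 9:3:3:1 ratio (total parts = 16):
  black rough-coated: 388 × 9/16 = 218.25
  black smooth-coated: 388 × 3/16 = 72.75
  white rough-coated: 388 × 3/16 = 72.75
  white smooth-coated: 388 × 1/16 = 24.25
χ² = Σ (O − E)² / E
  black rough-coated: (220 − 218.25)² / 218.25 = 0.0140
  black smooth-coated: (73 − 72.75)² / 72.75 = 0.0009
  white rough-coated: (71 − 72.75)² / 72.75 = 0.0421
  white smooth-coated: (24 − 24.25)² / 24.25 = 0.0026
χ² = 0.0140 + 0.0009 + 0.0421 + 0.0026 = 0.0596 ≈ 0.060

0.060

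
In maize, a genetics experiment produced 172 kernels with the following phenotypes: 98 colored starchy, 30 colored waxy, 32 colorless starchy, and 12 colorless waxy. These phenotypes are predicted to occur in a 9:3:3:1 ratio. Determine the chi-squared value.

0.320

Total ratio parts = 16. Expected numbers out of 172:
  colored starchy: 172 × 9/16 = 96.75
  colored waxy: 172 × 3/16 = 32.25
  colorless starchy: 172 × 3/16 = 32.25
  colorless waxy: 172 × 1/16 = 10.75
χ² = Σ (O − E)² / E
  colored starchy: (98 − 96.75)² / 96.75 = 0.0161
  colored waxy: (30 − 32.25)² / 32.25 = 0.1570
  colorless starchy: (32 − 32.25)² / 32.25 = 0.0019
  colorless waxy: (12 − 10.75)² / 10.75 = 0.1453
χ² = 0.0161 + 0.1570 + 0.0019 + 0.1453 = 0.3203 ≈ 0.320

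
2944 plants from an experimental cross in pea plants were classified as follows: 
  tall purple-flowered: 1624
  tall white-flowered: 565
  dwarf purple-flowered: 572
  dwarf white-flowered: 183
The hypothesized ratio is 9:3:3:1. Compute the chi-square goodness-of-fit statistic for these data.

1.655

Total ratio parts = 16. Expected numbers out of 2944:
  tall purple-flowered: 2944 × 9/16 = 1656
  tall white-flowered: 2944 × 3/16 = 552
  dwarf purple-flowered: 2944 × 3/16 = 552
  dwarf white-flowered: 2944 × 1/16 = 184
χ² = Σ (O − E)² / E
  tall purple-flowered: (1624 − 1656)² / 1656 = 0.6184
  tall white-flowered: (565 − 552)² / 552 = 0.3062
  dwarf purple-flowered: (572 − 552)² / 552 = 0.7246
  dwarf white-flowered: (183 − 184)² / 184 = 0.0054
χ² = 0.6184 + 0.3062 + 0.7246 + 0.0054 = 1.6546 ≈ 1.655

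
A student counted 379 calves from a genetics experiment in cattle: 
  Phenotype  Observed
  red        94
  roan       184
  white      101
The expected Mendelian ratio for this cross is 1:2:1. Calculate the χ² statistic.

0.578

Expected counts for N = 379 under a 1:2:1 ratio (total parts = 4):
  red: 379 × 1/4 = 94.75
  roan: 379 × 2/4 = 189.5
  white: 379 × 1/4 = 94.75
χ² = Σ (O − E)² / E
  red: (94 − 94.75)² / 94.75 = 0.0059
  roan: (184 − 189.5)² / 189.5 = 0.1596
  white: (101 − 94.75)² / 94.75 = 0.4123
χ² = 0.0059 + 0.1596 + 0.4123 = 0.5778 ≈ 0.578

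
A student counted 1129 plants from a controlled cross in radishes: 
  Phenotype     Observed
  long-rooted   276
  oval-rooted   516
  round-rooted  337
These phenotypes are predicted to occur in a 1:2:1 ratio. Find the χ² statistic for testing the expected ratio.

The 1:2:1 ratio has 4 parts, so with N = 1129 the expected counts are:
  long-rooted: 1129 × 1/4 = 282.25
  oval-rooted: 1129 × 2/4 = 564.5
  round-rooted: 1129 × 1/4 = 282.25
χ² = Σ (O − E)² / E
  long-rooted: (276 − 282.25)² / 282.25 = 0.1384
  oval-rooted: (516 − 564.5)² / 564.5 = 4.1670
  round-rooted: (337 − 282.25)² / 282.25 = 10.6202
χ² = 0.1384 + 4.1670 + 10.6202 = 14.9256 ≈ 14.926

14.926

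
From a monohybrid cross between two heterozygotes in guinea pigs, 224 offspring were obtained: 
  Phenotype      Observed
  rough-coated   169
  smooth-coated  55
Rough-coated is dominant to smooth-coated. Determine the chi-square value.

0.024

For a monohybrid cross between heterozygotes with complete dominance, the expected phenotypic ratio is 3:1.
The 3:1 ratio has 4 parts, so with N = 224 the expected counts are:
  rough-coated: 224 × 3/4 = 168
  smooth-coated: 224 × 1/4 = 56
χ² = Σ (O − E)² / E
  rough-coated: (169 − 168)² / 168 = 0.0060
  smooth-coated: (55 − 56)² / 56 = 0.0179
χ² = 0.0060 + 0.0179 = 0.0239 ≈ 0.024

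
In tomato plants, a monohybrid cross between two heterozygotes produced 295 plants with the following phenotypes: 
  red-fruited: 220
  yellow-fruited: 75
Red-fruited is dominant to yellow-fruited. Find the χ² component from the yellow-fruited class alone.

For a monohybrid cross between heterozygotes with complete dominance, the expected phenotypic ratio is 3:1.
Under the 3:1 hypothesis (Σ ratio = 4, N = 295):
  red-fruited: 295 × 3/4 = 221.25
  yellow-fruited: 295 × 1/4 = 73.75
Contribution of yellow-fruited: (75 − 73.75)² / 73.75 = 0.0212

0.021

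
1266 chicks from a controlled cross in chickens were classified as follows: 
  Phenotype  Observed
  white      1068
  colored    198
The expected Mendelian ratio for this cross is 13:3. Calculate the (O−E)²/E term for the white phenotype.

Total ratio parts = 16. Expected numbers out of 1266:
  white: 1266 × 13/16 = 1028.625
  colored: 1266 × 3/16 = 237.375
Contribution of white: (1068 − 1028.625)² / 1028.625 = 1.5072

1.507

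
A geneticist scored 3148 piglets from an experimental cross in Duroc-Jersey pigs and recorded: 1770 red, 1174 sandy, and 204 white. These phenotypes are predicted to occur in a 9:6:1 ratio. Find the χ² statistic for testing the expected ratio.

0.303

Under the 9:6:1 hypothesis (Σ ratio = 16, N = 3148):
  red: 3148 × 9/16 = 1770.75
  sandy: 3148 × 6/16 = 1180.5
  white: 3148 × 1/16 = 196.75
χ² = Σ (O − E)² / E
  red: (1770 − 1770.75)² / 1770.75 = 0.0003
  sandy: (1174 − 1180.5)² / 1180.5 = 0.0358
  white: (204 − 196.75)² / 196.75 = 0.2672
χ² = 0.0003 + 0.0358 + 0.2672 = 0.3033 ≈ 0.303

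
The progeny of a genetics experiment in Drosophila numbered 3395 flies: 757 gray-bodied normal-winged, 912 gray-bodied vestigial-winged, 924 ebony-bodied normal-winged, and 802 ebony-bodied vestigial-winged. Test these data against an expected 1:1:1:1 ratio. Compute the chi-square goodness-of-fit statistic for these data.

Expected counts for N = 3395 under a 1:1:1:1 ratio (total parts = 4):
  gray-bodied normal-winged: 3395 × 1/4 = 848.75
  gray-bodied vestigial-winged: 3395 × 1/4 = 848.75
  ebony-bodied normal-winged: 3395 × 1/4 = 848.75
  ebony-bodied vestigial-winged: 3395 × 1/4 = 848.75
χ² = Σ (O − E)² / E
  gray-bodied normal-winged: (757 − 848.75)² / 848.75 = 9.9182
  gray-bodied vestigial-winged: (912 − 848.75)² / 848.75 = 4.7135
  ebony-bodied normal-winged: (924 − 848.75)² / 848.75 = 6.6716
  ebony-bodied vestigial-winged: (802 − 848.75)² / 848.75 = 2.5750
χ² = 9.9182 + 4.7135 + 6.6716 + 2.5750 = 23.8783 ≈ 23.878

23.878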